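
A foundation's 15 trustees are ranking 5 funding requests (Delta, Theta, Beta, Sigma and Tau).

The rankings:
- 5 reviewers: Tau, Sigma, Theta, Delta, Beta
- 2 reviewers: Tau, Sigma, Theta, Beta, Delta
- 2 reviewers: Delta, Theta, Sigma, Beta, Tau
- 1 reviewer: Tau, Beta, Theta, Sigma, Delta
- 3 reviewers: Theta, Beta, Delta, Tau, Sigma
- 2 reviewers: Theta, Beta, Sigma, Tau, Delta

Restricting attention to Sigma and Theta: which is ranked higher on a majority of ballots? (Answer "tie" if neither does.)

Theta

Ballots ranking Sigma above Theta: 5 + 2 = 7.
Ballots ranking Theta above Sigma: 15 − 7 = 8.
Theta wins the head-to-head 8–7.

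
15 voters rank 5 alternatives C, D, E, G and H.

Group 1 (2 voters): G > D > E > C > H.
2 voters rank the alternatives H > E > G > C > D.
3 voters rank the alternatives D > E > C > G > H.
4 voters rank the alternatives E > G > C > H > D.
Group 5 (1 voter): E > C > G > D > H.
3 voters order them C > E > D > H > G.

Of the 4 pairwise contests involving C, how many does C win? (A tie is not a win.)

C against each rival (15 voters):
C–D: C 10–5.
C vs E: 3 for C, 12 for E — E by 12–3.
C–G: G 8–7.
C vs H: 2+3+4+1+3 = 13 for C, 2 for H — C by 13–2.
C beats D, H; loses to E, G — 2 pairwise wins.

2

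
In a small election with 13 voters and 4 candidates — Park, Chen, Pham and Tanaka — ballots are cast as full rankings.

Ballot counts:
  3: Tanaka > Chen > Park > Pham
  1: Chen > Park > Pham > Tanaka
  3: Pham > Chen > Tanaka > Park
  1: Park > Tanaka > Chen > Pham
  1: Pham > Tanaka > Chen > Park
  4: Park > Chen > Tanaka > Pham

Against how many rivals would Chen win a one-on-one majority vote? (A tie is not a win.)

Chen against each rival (13 voters):
Chen vs Park: Chen wins 8–5.
Chen vs Pham: Chen preferred on 3+1+1+4 = 9 ballots; Chen wins 9–4.
Chen vs Tanaka: 8 to 5, Chen.
Chen beats Park, Pham, Tanaka — 3 pairwise wins.

3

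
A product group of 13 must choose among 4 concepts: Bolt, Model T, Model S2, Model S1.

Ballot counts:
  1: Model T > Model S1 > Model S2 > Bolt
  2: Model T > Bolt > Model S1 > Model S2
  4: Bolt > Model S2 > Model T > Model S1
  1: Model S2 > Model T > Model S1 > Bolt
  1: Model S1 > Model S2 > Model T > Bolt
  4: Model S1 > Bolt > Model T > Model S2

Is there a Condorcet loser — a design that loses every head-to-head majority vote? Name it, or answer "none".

Head-to-head results (13 engineers):
Bolt vs Model T: 8 to 5, Bolt.
Bolt vs Model S2: Bolt preferred on 2+4+4 = 10 ballots; Bolt wins 10–3.
Bolt–Model S1: Model S1 7–6.
Model T vs Model S2: Model T is ranked higher on 1+2+4 = 7 ballots, Model S2 on 6. Model T wins 7–6.
Model T vs Model S1: Model T preferred on 1+2+4+1 = 8 ballots; Model T wins 8–5.
Model S2 vs Model S1: Model S1, 8–5.
Model S2 is beaten in every head-to-head and is the Condorcet loser.

Model S2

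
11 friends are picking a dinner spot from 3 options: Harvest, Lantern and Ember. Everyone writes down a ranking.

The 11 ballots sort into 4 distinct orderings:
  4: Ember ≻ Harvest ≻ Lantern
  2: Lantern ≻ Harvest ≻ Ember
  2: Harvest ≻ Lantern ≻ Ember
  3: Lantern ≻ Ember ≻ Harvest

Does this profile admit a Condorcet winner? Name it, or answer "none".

Head-to-head results (11 friends):
Harvest vs Lantern: 4+2 = 6 for Harvest, 5 for Lantern — Harvest by 6–5.
Harvest vs Ember: 4 to 7, Ember.
Lantern vs Ember: 7 to 4, Lantern.
No restaurant is unbeaten: Harvest loses to Ember; Lantern loses to Harvest; Ember loses to Lantern. In particular Harvest beats Lantern beats Ember beats Harvest is a majority cycle — no Condorcet winner exists.

none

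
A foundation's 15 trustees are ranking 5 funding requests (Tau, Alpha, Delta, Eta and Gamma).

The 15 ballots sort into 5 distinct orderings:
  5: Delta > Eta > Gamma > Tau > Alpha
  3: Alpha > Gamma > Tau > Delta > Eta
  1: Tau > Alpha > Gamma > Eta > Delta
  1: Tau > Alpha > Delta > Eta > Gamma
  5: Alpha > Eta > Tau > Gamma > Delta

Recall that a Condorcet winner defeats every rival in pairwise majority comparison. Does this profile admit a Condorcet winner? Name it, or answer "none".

Alpha

Check each pair by majority over 15 ballots:
Tau vs Alpha: Alpha wins 8–7.
Tau vs Delta: 3+1+1+5 = 10 for Tau, 5 for Delta — Tau by 10–5.
Tau vs Eta: Tau is ranked higher on 3+1+1 = 5 ballots, Eta on 10. Eta wins 10–5.
Tau vs Gamma: Gamma, 8–7.
Alpha vs Delta: Alpha, 10–5.
Alpha vs Eta: Alpha preferred on 3+1+1+5 = 10 ballots; Alpha wins 10–5.
Alpha vs Gamma: 3+1+1+5 = 10 for Alpha, 5 for Gamma — Alpha by 10–5.
Delta vs Eta: Delta is ranked higher on 5+3+1 = 9 ballots, Eta on 6. Delta wins 9–6.
Delta vs Gamma: Gamma wins 9–6.
Eta vs Gamma: 11 to 4, Eta.
Alpha defeats every rival head-to-head and is the Condorcet winner.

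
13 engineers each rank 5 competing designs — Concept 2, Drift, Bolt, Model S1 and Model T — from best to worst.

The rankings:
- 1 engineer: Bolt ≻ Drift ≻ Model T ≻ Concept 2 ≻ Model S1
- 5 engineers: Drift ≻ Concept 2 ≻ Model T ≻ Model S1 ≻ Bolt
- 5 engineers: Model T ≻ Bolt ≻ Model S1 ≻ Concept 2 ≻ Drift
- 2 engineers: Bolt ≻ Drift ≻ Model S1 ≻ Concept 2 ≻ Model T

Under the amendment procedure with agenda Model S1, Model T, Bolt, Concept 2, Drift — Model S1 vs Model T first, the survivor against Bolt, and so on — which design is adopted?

Round 1: Model S1 vs Model T — 2–11, Model T advances.
Round 2: Model T vs Bolt — 10–3, Model T advances.
Round 3: Model T vs Concept 2 — 6–7, Concept 2 advances.
Round 4: Concept 2 vs Drift — 5–8, Drift advances.
The agenda winner is Drift.

Drift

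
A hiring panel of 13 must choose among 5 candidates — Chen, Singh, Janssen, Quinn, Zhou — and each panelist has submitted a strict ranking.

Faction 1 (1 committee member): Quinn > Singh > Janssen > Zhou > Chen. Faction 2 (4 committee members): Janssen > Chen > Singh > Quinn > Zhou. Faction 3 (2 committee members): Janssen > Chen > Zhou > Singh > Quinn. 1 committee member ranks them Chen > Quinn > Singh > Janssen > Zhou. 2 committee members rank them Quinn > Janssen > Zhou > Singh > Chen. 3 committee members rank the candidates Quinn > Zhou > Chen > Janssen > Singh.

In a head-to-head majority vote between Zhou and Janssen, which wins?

Janssen

Ballots ranking Zhou above Janssen: 3.
Ballots ranking Janssen above Zhou: 13 − 3 = 10.
Janssen wins the head-to-head 10–3.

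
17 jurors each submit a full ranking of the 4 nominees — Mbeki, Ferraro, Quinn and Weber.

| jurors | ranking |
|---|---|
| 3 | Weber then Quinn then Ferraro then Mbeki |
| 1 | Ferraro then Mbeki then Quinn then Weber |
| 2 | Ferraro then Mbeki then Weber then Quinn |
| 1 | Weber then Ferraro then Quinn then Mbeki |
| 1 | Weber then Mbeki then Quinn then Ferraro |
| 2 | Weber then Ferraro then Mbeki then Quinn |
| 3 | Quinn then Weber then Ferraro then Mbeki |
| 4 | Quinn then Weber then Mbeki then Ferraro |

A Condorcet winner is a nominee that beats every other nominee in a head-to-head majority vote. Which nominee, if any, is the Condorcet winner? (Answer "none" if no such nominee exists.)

Pairwise majorities:
Mbeki vs Ferraro: 1+4 = 5 for Mbeki, 12 for Ferraro — Ferraro by 12–5.
Mbeki vs Quinn: Mbeki preferred on 1+2+1+2 = 6 ballots; Quinn wins 11–6.
Mbeki vs Weber: Weber wins 14–3.
Ferraro vs Quinn: Ferraro preferred on 1+2+1+2 = 6 ballots; Quinn wins 11–6.
Ferraro vs Weber: Weber, 14–3.
Quinn–Weber: Weber 9–8.
Weber defeats every rival head-to-head and is the Condorcet winner.

Weber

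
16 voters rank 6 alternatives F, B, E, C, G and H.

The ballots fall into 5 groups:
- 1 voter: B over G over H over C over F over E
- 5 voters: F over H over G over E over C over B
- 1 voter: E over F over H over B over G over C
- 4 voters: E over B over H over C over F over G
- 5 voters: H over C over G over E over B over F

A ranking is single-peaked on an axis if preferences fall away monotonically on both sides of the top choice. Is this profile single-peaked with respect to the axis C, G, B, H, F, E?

no

Axis positions: C=1, G=2, B=3, H=4, F=5, E=6.
Group 1 (peak B at position 3): ranking walks positions 3-2-4-1-5-6, expanding outward from the peak — single-peaked.
Group 2: ranking walks positions 5-4-2-6-1-3; G is ranked above B even though B lies between G and the peak F on the axis — preferences dip and rise again. Not single-peaked.
Group 3 (peak E at position 6): ranking walks positions 6-5-4-3-2-1, expanding outward from the peak — single-peaked.
Group 4: ranking walks positions 6-3-4-1-5-2; B is ranked above F even though F lies between B and the peak E on the axis — preferences dip and rise again. Not single-peaked.
Group 5: ranking walks positions 4-1-2-6-3-5; C is ranked above B even though B lies between C and the peak H on the axis — preferences dip and rise again. Not single-peaked.
Group 2 violates single-peakedness, so the profile is not single-peaked on this axis.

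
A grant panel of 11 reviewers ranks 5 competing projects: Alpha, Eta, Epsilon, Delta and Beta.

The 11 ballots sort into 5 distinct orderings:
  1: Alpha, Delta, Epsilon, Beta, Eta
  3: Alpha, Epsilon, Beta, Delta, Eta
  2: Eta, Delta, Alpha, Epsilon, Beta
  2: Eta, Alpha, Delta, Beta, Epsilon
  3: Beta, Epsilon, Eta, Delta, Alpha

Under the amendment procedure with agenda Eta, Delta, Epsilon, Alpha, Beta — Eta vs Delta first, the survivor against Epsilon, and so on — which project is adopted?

Round 1: Eta vs Delta — 7–4, Eta advances.
Round 2: Eta vs Epsilon — 4–7, Epsilon advances.
Round 3: Epsilon vs Alpha — 3–8, Alpha advances.
Round 4: Alpha vs Beta — 8–3, Alpha advances.
The agenda winner is Alpha.

Alpha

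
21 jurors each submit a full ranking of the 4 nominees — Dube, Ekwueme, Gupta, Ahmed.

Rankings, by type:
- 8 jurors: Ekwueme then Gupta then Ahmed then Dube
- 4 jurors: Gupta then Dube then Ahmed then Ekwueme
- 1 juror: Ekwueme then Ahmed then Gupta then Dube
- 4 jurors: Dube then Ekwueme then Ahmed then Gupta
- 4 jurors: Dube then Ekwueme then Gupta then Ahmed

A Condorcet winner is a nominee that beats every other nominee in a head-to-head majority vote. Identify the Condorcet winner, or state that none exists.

none

Check each pair by majority over 21 ballots:
Dube vs Ekwueme: Dube preferred on 4+4+4 = 12 ballots; Dube wins 12–9.
Dube vs Gupta: Dube is ranked higher on 4+4 = 8 ballots, Gupta on 13. Gupta wins 13–8.
Dube vs Ahmed: Dube preferred on 4+4+4 = 12 ballots; Dube wins 12–9.
Ekwueme vs Gupta: 8+1+4+4 = 17 for Ekwueme, 4 for Gupta — Ekwueme by 17–4.
Ekwueme vs Ahmed: Ekwueme is ranked higher on 8+1+4+4 = 17 ballots, Ahmed on 4. Ekwueme wins 17–4.
Gupta vs Ahmed: 16 to 5, Gupta.
No nominee is unbeaten: Dube loses to Gupta; Ekwueme loses to Dube; Gupta loses to Ekwueme; Ahmed loses to Dube. In particular Dube → Ekwueme → Gupta → Dube is a majority cycle — no Condorcet winner exists.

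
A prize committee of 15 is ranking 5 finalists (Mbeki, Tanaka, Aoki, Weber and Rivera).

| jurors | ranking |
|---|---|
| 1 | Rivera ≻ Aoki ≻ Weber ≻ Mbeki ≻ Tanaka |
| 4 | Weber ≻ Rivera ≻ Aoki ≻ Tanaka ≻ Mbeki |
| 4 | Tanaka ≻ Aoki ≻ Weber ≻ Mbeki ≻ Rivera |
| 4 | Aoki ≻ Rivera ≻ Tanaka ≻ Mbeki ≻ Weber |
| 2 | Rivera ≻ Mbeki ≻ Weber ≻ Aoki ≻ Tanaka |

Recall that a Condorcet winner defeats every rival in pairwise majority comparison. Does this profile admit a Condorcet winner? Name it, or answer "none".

Head-to-head results (15 jurors):
Mbeki–Tanaka: Tanaka 12–3.
Mbeki–Aoki: Aoki 13–2.
Mbeki–Weber: Weber 9–6.
Mbeki vs Rivera: Rivera, 11–4.
Tanaka–Aoki: Aoki 11–4.
Tanaka–Weber: Tanaka 8–7.
Tanaka–Rivera: Rivera 11–4.
Aoki vs Weber: Aoki wins 9–6.
Aoki–Rivera: Aoki 8–7.
Weber–Rivera: Weber 8–7.
Aoki defeats every rival head-to-head and is the Condorcet winner.

Aoki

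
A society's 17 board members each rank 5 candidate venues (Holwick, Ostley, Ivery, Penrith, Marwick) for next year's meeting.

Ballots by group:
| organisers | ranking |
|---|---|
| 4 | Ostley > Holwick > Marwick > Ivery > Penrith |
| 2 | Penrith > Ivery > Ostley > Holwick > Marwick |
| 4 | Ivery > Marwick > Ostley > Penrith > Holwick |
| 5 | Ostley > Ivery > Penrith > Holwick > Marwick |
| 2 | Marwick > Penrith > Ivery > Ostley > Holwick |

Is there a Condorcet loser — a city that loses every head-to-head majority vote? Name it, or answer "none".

Head-to-head results (17 organisers):
Holwick vs Ostley: 0 to 17, Ostley.
Holwick vs Ivery: 4 for Holwick, 13 for Ivery — Ivery by 13–4.
Holwick vs Penrith: Penrith, 13–4.
Holwick vs Marwick: Holwick preferred on 4+2+5 = 11 ballots; Holwick wins 11–6.
Ostley vs Ivery: Ostley is ranked higher on 4+5 = 9 ballots, Ivery on 8. Ostley wins 9–8.
Ostley vs Penrith: 13 to 4, Ostley.
Ostley vs Marwick: 4+2+5 = 11 for Ostley, 6 for Marwick — Ostley by 11–6.
Ivery vs Penrith: 4+4+5 = 13 for Ivery, 4 for Penrith — Ivery by 13–4.
Ivery–Marwick: Ivery 11–6.
Penrith vs Marwick: Marwick wins 10–7.
Every city wins at least one matchup (Holwick beats Marwick; Ostley beats Holwick; Ivery beats Holwick; Penrith beats Holwick; Marwick beats Penrith), so there is no Condorcet loser.

none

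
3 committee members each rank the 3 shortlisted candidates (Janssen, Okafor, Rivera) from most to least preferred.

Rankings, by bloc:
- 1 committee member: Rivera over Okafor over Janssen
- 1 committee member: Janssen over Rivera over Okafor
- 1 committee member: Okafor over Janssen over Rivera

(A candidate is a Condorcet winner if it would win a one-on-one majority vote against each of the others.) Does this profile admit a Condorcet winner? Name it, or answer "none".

none

Pairwise majorities:
Janssen vs Okafor: 1 to 2, Okafor.
Janssen vs Rivera: Janssen wins 2–1.
Okafor vs Rivera: Okafor is ranked higher on 1 ballot, Rivera on 2. Rivera wins 2–1.
No candidate is unbeaten: Janssen loses to Okafor; Okafor loses to Rivera; Rivera loses to Janssen. In particular Janssen beats Rivera beats Okafor beats Janssen is a majority cycle — no Condorcet winner exists.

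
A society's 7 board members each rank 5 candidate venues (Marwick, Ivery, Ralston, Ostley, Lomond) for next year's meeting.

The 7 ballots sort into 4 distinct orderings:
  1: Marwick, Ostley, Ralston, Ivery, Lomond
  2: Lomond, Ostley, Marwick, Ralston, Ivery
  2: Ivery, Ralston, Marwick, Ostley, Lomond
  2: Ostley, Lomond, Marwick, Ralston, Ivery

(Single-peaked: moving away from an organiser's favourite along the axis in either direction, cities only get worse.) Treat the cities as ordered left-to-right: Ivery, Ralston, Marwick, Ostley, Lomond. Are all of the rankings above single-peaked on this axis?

yes

Axis positions: Ivery=1, Ralston=2, Marwick=3, Ostley=4, Lomond=5.
Ballot type 1 (peak Marwick at position 3): ranking walks positions 3-4-2-1-5, expanding outward from the peak — single-peaked.
Ballot type 2 (peak Lomond at position 5): ranking walks positions 5-4-3-2-1, expanding outward from the peak — single-peaked.
Ballot type 3 (peak Ivery at position 1): ranking walks positions 1-2-3-4-5, expanding outward from the peak — single-peaked.
Ballot type 4 (peak Ostley at position 4): ranking walks positions 4-5-3-2-1, expanding outward from the peak — single-peaked.
Every ranking is single-peaked on this axis.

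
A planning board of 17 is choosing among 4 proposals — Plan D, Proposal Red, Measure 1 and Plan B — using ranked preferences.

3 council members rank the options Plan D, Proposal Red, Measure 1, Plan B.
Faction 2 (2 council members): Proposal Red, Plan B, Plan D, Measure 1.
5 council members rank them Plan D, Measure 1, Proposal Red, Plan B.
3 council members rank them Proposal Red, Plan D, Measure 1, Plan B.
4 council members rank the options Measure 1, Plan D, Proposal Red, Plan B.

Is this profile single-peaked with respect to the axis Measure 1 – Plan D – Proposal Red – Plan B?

Axis positions: Measure 1=1, Plan D=2, Proposal Red=3, Plan B=4.
Faction 1 (peak Plan D at position 2): ranking walks positions 2-3-1-4, expanding outward from the peak — single-peaked.
Faction 2 (peak Proposal Red at position 3): ranking walks positions 3-4-2-1, expanding outward from the peak — single-peaked.
Faction 3 (peak Plan D at position 2): ranking walks positions 2-1-3-4, expanding outward from the peak — single-peaked.
Faction 4 (peak Proposal Red at position 3): ranking walks positions 3-2-1-4, expanding outward from the peak — single-peaked.
Faction 5 (peak Measure 1 at position 1): ranking walks positions 1-2-3-4, expanding outward from the peak — single-peaked.
Every ranking is single-peaked on this axis.

yes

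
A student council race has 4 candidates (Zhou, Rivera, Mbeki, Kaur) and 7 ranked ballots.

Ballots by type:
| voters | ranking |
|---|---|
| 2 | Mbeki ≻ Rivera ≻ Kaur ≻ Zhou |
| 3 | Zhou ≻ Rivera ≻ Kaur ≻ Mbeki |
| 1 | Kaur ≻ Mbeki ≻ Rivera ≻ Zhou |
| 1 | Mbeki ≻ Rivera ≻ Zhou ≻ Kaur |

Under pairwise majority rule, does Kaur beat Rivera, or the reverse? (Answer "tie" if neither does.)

Ballots ranking Kaur above Rivera: 1.
Ballots ranking Rivera above Kaur: 7 − 1 = 6.
Rivera wins the head-to-head 6–1.

Rivera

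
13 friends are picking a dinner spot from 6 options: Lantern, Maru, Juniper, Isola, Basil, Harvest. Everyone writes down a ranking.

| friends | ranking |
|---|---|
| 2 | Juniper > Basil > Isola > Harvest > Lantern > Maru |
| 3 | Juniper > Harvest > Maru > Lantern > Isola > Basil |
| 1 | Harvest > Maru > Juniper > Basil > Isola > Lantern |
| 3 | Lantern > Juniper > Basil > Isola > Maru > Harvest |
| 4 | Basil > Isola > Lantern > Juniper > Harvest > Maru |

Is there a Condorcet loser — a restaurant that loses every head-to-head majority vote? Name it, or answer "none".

Pairwise majorities:
Lantern vs Maru: Lantern, 9–4.
Lantern vs Juniper: Lantern wins 7–6.
Lantern vs Isola: Lantern preferred on 3+3 = 6 ballots; Isola wins 7–6.
Lantern vs Basil: 3+3 = 6 for Lantern, 7 for Basil — Basil by 7–6.
Lantern vs Harvest: Lantern wins 7–6.
Maru vs Juniper: Maru preferred on 1 ballot; Juniper wins 12–1.
Maru vs Isola: Maru preferred on 3+1 = 4 ballots; Isola wins 9–4.
Maru vs Basil: 3+1 = 4 for Maru, 9 for Basil — Basil by 9–4.
Maru–Harvest: Harvest 10–3.
Juniper vs Isola: Juniper preferred on 2+3+1+3 = 9 ballots; Juniper wins 9–4.
Juniper vs Basil: Juniper is ranked higher on 2+3+1+3 = 9 ballots, Basil on 4. Juniper wins 9–4.
Juniper vs Harvest: Juniper wins 12–1.
Isola–Basil: Basil 10–3.
Isola vs Harvest: 9 to 4, Isola.
Basil vs Harvest: Basil is ranked higher on 2+3+4 = 9 ballots, Harvest on 4. Basil wins 9–4.
Maru is beaten in every head-to-head and is the Condorcet loser.

Maru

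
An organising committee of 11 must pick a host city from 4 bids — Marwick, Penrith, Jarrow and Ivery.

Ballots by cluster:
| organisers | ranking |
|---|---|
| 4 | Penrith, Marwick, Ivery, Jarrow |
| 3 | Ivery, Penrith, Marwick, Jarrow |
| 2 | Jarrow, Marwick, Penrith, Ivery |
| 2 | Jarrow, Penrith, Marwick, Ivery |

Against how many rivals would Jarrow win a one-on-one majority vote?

0

Jarrow against each rival (11 organisers):
Jarrow vs Marwick: Jarrow is ranked higher on 2+2 = 4 ballots, Marwick on 7. Marwick wins 7–4.
Jarrow–Penrith: Penrith 7–4.
Jarrow vs Ivery: Jarrow preferred on 2+2 = 4 ballots; Ivery wins 7–4.
Jarrow beats no one; loses to Marwick, Penrith, Ivery — 0 pairwise wins.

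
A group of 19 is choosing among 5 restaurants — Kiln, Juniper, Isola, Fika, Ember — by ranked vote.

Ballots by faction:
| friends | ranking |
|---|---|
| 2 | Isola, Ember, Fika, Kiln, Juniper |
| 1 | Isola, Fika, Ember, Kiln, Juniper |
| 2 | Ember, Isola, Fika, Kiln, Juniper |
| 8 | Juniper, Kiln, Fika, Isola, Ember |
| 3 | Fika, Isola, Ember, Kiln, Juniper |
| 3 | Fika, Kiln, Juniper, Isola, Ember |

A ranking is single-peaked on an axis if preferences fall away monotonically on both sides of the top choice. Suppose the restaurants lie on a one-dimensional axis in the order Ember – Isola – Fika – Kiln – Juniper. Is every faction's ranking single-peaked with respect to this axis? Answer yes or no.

Axis positions: Ember=1, Isola=2, Fika=3, Kiln=4, Juniper=5.
Faction 1 (peak Isola at position 2): ranking walks positions 2-1-3-4-5, expanding outward from the peak — single-peaked.
Faction 2 (peak Isola at position 2): ranking walks positions 2-3-1-4-5, expanding outward from the peak — single-peaked.
Faction 3 (peak Ember at position 1): ranking walks positions 1-2-3-4-5, expanding outward from the peak — single-peaked.
Faction 4 (peak Juniper at position 5): ranking walks positions 5-4-3-2-1, expanding outward from the peak — single-peaked.
Faction 5 (peak Fika at position 3): ranking walks positions 3-2-1-4-5, expanding outward from the peak — single-peaked.
Faction 6 (peak Fika at position 3): ranking walks positions 3-4-5-2-1, expanding outward from the peak — single-peaked.
Every ranking is single-peaked on this axis.

yes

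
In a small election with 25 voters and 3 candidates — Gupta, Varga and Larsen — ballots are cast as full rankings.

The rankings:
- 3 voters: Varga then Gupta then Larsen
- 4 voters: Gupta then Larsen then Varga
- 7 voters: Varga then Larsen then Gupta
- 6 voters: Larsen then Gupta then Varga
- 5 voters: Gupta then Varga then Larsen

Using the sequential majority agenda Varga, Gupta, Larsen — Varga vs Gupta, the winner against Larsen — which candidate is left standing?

Round 1: Varga vs Gupta — 10–15, Gupta advances.
Round 2: Gupta vs Larsen — 12–13, Larsen advances.
The agenda winner is Larsen.

Larsen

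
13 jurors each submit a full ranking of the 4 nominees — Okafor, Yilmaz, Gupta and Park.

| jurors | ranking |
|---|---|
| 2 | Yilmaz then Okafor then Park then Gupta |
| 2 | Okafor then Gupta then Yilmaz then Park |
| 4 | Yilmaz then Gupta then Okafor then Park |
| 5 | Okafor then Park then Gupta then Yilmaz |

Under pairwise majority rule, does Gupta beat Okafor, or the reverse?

Ballots ranking Gupta above Okafor: 4.
Ballots ranking Okafor above Gupta: 13 − 4 = 9.
Okafor wins the head-to-head 9–4.

Okafor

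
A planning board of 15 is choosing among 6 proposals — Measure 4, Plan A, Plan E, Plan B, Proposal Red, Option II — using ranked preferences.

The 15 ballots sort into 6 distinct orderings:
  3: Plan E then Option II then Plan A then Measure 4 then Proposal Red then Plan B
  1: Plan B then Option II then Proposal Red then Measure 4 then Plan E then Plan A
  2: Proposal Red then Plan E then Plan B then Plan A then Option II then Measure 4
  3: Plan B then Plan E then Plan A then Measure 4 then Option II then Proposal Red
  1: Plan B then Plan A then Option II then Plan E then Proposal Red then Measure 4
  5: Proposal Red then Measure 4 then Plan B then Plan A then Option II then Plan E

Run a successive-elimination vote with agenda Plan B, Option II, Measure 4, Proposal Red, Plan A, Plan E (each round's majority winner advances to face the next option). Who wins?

Proposal Red

Round 1: Plan B vs Option II — 12–3, Plan B advances.
Round 2: Plan B vs Measure 4 — 7–8, Measure 4 advances.
Round 3: Measure 4 vs Proposal Red — 6–9, Proposal Red advances.
Round 4: Proposal Red vs Plan A — 8–7, Proposal Red advances.
Round 5: Proposal Red vs Plan E — 8–7, Proposal Red advances.
The agenda winner is Proposal Red.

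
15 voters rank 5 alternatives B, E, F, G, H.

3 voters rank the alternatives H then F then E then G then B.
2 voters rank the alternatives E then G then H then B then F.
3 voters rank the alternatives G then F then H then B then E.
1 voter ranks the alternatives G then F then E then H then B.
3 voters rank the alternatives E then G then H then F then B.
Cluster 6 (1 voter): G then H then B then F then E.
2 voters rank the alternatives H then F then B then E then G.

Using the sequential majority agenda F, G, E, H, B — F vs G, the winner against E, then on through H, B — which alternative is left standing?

H

Round 1: F vs G — 5–10, G advances.
Round 2: G vs E — 5–10, E advances.
Round 3: E vs H — 6–9, H advances.
Round 4: H vs B — 15–0, H advances.
H survives the agenda.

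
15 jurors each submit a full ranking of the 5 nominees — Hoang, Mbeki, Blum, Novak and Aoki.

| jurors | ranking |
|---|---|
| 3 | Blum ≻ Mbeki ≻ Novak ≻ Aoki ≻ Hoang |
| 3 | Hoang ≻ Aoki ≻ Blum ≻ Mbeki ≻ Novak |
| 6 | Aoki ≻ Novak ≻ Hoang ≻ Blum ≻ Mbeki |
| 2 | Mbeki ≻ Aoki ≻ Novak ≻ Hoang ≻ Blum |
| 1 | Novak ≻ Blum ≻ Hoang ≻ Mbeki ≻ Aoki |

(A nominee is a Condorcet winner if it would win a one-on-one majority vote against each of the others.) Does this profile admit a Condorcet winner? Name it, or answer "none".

Aoki

Check each pair by majority over 15 ballots:
Hoang vs Mbeki: 10 to 5, Hoang.
Hoang vs Blum: 3+6+2 = 11 for Hoang, 4 for Blum — Hoang by 11–4.
Hoang vs Novak: 3 for Hoang, 12 for Novak — Novak by 12–3.
Hoang–Aoki: Aoki 11–4.
Mbeki vs Blum: Blum wins 13–2.
Mbeki vs Novak: Mbeki preferred on 3+3+2 = 8 ballots; Mbeki wins 8–7.
Mbeki vs Aoki: Aoki, 9–6.
Blum–Novak: Novak 9–6.
Blum vs Aoki: Aoki, 11–4.
Novak vs Aoki: Aoki wins 11–4.
Only Aoki has no losses; Aoki is the Condorcet winner.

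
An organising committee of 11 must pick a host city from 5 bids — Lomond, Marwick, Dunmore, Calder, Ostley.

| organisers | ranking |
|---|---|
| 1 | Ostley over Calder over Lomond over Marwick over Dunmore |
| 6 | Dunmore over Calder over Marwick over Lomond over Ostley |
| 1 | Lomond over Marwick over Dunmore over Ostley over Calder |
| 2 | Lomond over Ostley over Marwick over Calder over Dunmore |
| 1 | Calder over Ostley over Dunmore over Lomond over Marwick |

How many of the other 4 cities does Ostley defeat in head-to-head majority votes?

Ostley against each rival (11 organisers):
Ostley vs Lomond: 1+1 = 2 for Ostley, 9 for Lomond — Lomond by 9–2.
Ostley–Marwick: Marwick 7–4.
Ostley vs Dunmore: Dunmore wins 7–4.
Ostley–Calder: Calder 7–4.
Ostley beats no one; loses to Lomond, Marwick, Dunmore, Calder — 0 pairwise wins.

0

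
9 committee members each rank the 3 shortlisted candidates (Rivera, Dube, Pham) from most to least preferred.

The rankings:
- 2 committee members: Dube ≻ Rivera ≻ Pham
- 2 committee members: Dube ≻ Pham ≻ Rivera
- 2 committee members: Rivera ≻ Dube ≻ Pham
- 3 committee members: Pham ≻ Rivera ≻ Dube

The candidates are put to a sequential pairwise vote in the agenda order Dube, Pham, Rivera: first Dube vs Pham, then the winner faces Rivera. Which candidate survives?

Round 1: Dube vs Pham — 6–3, Dube advances.
Round 2: Dube vs Rivera — 4–5, Rivera advances.
The agenda winner is Rivera.

Rivera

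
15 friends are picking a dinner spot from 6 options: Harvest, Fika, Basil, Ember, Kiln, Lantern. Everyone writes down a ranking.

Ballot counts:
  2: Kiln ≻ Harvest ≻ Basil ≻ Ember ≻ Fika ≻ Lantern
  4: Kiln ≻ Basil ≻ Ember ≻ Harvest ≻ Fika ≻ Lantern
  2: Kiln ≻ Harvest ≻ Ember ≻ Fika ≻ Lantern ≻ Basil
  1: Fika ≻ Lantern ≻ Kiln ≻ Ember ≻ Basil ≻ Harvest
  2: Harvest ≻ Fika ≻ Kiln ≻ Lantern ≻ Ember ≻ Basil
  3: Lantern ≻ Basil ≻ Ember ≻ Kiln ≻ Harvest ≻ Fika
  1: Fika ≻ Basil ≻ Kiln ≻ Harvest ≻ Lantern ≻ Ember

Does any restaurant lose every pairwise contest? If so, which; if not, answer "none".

none

Head-to-head results (15 friends):
Harvest vs Fika: Harvest preferred on 2+4+2+2+3 = 13 ballots; Harvest wins 13–2.
Harvest vs Basil: 2+2+2 = 6 for Harvest, 9 for Basil — Basil by 9–6.
Harvest vs Ember: 7 to 8, Ember.
Harvest vs Kiln: Kiln wins 13–2.
Harvest vs Lantern: Harvest wins 11–4.
Fika vs Basil: 6 to 9, Basil.
Fika–Ember: Ember 11–4.
Fika vs Kiln: Kiln wins 11–4.
Fika vs Lantern: Fika wins 12–3.
Basil–Ember: Basil 10–5.
Basil vs Kiln: 3+1 = 4 for Basil, 11 for Kiln — Kiln by 11–4.
Basil vs Lantern: Lantern, 8–7.
Ember–Kiln: Kiln 12–3.
Ember vs Lantern: Ember preferred on 2+4+2 = 8 ballots; Ember wins 8–7.
Kiln vs Lantern: Kiln wins 11–4.
Every restaurant wins at least one matchup (Harvest beats Fika; Fika beats Lantern; Basil beats Harvest; Ember beats Harvest; Kiln beats Harvest; Lantern beats Basil), so there is no Condorcet loser.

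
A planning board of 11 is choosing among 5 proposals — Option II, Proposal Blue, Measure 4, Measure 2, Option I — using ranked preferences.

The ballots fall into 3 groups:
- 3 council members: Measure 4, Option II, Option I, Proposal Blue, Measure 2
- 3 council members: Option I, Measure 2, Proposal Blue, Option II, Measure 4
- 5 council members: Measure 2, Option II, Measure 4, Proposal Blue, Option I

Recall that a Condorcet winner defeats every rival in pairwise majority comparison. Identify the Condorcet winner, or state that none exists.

Head-to-head results (11 council members):
Option II vs Proposal Blue: 3+5 = 8 for Option II, 3 for Proposal Blue — Option II by 8–3.
Option II vs Measure 4: 3+5 = 8 for Option II, 3 for Measure 4 — Option II by 8–3.
Option II vs Measure 2: Option II preferred on 3 ballots; Measure 2 wins 8–3.
Option II vs Option I: Option II is ranked higher on 3+5 = 8 ballots, Option I on 3. Option II wins 8–3.
Proposal Blue vs Measure 4: Proposal Blue is ranked higher on 3 ballots, Measure 4 on 8. Measure 4 wins 8–3.
Proposal Blue vs Measure 2: Proposal Blue is ranked higher on 3 ballots, Measure 2 on 8. Measure 2 wins 8–3.
Proposal Blue vs Option I: Proposal Blue preferred on 5 ballots; Option I wins 6–5.
Measure 4 vs Measure 2: 3 to 8, Measure 2.
Measure 4 vs Option I: 8 to 3, Measure 4.
Measure 2 vs Option I: 5 to 6, Option I.
Every option loses at least once (Option II loses to Measure 2; Proposal Blue loses to Option II; Measure 4 loses to Option II; Measure 2 loses to Option I; Option I loses to Option II). The majority relation contains the cycle Option II beats Option I beats Measure 2 beats Option II, so there is no Condorcet winner.

none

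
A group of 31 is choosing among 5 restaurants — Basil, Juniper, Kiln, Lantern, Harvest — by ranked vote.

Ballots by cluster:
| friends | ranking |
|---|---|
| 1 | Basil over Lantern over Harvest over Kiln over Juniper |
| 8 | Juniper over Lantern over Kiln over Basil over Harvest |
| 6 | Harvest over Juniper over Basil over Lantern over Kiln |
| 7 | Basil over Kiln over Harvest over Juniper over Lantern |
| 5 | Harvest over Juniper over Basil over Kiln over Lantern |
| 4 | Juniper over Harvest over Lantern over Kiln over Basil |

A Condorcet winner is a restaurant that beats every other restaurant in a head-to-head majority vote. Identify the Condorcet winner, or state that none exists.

none

Pairwise majorities:
Basil vs Juniper: 8 to 23, Juniper.
Basil vs Kiln: Basil is ranked higher on 1+6+7+5 = 19 ballots, Kiln on 12. Basil wins 19–12.
Basil vs Lantern: 1+6+7+5 = 19 for Basil, 12 for Lantern — Basil by 19–12.
Basil vs Harvest: Basil preferred on 1+8+7 = 16 ballots; Basil wins 16–15.
Juniper vs Kiln: 23 to 8, Juniper.
Juniper vs Lantern: Juniper preferred on 8+6+7+5+4 = 30 ballots; Juniper wins 30–1.
Juniper vs Harvest: Juniper preferred on 8+4 = 12 ballots; Harvest wins 19–12.
Kiln vs Lantern: 7+5 = 12 for Kiln, 19 for Lantern — Lantern by 19–12.
Kiln vs Harvest: Kiln is ranked higher on 8+7 = 15 ballots, Harvest on 16. Harvest wins 16–15.
Lantern vs Harvest: Lantern preferred on 1+8 = 9 ballots; Harvest wins 22–9.
Every restaurant loses at least once (Basil loses to Juniper; Juniper loses to Harvest; Kiln loses to Basil; Lantern loses to Basil; Harvest loses to Basil). The majority relation contains the cycle Basil → Harvest → Juniper → Basil, so there is no Condorcet winner.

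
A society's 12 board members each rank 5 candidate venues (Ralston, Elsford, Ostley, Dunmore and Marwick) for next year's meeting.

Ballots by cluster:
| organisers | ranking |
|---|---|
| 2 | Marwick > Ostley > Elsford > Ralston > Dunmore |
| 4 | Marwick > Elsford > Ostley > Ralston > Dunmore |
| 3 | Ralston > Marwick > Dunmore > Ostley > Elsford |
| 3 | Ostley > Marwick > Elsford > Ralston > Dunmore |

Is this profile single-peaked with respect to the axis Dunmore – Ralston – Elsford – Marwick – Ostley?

no

Axis positions: Dunmore=1, Ralston=2, Elsford=3, Marwick=4, Ostley=5.
Cluster 1 (peak Marwick at position 4): ranking walks positions 4-5-3-2-1, expanding outward from the peak — single-peaked.
Cluster 2 (peak Marwick at position 4): ranking walks positions 4-3-5-2-1, expanding outward from the peak — single-peaked.
Cluster 3: ranking walks positions 2-4-1-5-3; Marwick is ranked above Elsford even though Elsford lies between Marwick and the peak Ralston on the axis — preferences dip and rise again. Not single-peaked.
Cluster 4 (peak Ostley at position 5): ranking walks positions 5-4-3-2-1, expanding outward from the peak — single-peaked.
Cluster 3 violates single-peakedness, so the profile is not single-peaked on this axis.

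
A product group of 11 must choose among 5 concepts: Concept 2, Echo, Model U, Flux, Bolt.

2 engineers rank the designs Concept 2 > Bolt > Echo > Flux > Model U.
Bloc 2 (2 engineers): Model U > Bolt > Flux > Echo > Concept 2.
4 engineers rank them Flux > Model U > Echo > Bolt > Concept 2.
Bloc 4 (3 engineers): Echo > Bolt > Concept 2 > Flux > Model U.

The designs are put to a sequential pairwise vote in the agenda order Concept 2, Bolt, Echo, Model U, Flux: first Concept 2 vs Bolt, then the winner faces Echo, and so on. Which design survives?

Round 1: Concept 2 vs Bolt — 2–9, Bolt advances.
Round 2: Bolt vs Echo — 4–7, Echo advances.
Round 3: Echo vs Model U — 5–6, Model U advances.
Round 4: Model U vs Flux — 2–9, Flux advances.
Flux survives the agenda.

Flux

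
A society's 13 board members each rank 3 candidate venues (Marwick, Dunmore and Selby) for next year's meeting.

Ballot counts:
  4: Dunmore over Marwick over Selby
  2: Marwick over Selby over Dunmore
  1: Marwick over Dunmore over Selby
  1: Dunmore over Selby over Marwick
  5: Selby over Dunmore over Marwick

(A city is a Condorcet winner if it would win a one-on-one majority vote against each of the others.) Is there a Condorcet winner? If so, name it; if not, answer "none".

none

Pairwise majorities:
Marwick vs Dunmore: Dunmore wins 10–3.
Marwick vs Selby: Marwick wins 7–6.
Dunmore vs Selby: Selby wins 7–6.
No city is unbeaten: Marwick loses to Dunmore; Dunmore loses to Selby; Selby loses to Marwick. In particular Marwick beats Selby beats Dunmore beats Marwick is a majority cycle — no Condorcet winner exists.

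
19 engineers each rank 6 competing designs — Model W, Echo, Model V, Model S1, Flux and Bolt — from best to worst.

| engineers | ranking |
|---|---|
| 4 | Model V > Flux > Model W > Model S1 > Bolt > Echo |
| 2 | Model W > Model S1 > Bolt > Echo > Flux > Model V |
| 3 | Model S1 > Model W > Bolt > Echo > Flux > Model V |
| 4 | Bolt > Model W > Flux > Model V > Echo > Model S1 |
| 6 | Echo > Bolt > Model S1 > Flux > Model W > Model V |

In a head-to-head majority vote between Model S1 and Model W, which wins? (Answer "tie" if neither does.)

Ballots ranking Model S1 above Model W: 3 + 6 = 9.
Ballots ranking Model W above Model S1: 19 − 9 = 10.
Model W wins the head-to-head 10–9.

Model W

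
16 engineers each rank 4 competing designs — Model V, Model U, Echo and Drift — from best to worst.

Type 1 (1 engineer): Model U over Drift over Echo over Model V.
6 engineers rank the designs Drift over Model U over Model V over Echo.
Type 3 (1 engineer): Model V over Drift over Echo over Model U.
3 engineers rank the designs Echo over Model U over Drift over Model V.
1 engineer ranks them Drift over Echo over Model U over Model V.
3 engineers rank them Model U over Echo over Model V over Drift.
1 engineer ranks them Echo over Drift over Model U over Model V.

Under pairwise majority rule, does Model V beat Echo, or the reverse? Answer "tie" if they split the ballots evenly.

Echo

Ballots ranking Model V above Echo: 6 + 1 = 7.
Ballots ranking Echo above Model V: 16 − 7 = 9.
Echo wins the head-to-head 9–7.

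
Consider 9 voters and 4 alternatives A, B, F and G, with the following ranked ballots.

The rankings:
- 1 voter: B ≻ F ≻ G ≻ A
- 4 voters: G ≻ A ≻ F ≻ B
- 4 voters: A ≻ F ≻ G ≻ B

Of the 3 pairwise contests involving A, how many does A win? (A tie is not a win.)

2

A against each rival (9 voters):
A vs B: 4+4 = 8 for A, 1 for B — A by 8–1.
A vs F: A, 8–1.
A vs G: A preferred on 4 ballots; G wins 5–4.
A beats B, F; loses to G — 2 pairwise wins.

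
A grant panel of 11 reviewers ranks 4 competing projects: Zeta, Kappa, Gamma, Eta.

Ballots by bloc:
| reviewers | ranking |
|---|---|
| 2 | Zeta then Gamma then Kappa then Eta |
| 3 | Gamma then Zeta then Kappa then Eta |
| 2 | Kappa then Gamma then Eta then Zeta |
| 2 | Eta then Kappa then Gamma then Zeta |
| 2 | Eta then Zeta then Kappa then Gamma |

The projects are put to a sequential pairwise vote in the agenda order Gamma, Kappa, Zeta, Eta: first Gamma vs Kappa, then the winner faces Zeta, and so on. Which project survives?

Round 1: Gamma vs Kappa — 5–6, Kappa advances.
Round 2: Kappa vs Zeta — 4–7, Zeta advances.
Round 3: Zeta vs Eta — 5–6, Eta advances.
The agenda winner is Eta.

Eta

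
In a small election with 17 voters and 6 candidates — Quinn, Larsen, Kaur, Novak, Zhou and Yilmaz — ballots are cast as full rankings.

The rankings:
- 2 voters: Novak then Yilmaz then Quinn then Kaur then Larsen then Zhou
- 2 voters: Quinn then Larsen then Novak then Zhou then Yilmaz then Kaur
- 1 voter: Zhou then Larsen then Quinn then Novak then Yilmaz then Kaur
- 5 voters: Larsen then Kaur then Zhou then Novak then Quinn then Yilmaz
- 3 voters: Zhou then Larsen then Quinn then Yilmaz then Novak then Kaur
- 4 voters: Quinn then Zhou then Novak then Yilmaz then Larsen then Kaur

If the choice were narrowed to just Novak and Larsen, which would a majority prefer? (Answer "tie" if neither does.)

Larsen

Ballots ranking Novak above Larsen: 2 + 4 = 6.
Ballots ranking Larsen above Novak: 17 − 6 = 11.
Larsen wins the head-to-head 11–6.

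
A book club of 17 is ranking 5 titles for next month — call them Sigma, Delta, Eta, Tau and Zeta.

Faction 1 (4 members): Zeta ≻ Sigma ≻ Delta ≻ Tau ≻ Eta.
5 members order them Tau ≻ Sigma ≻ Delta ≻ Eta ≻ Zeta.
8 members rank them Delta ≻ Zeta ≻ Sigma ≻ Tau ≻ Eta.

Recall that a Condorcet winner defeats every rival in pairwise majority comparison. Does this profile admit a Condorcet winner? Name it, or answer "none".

none

Check each pair by majority over 17 ballots:
Sigma–Delta: Sigma 9–8.
Sigma vs Eta: Sigma wins 17–0.
Sigma–Tau: Sigma 12–5.
Sigma vs Zeta: Zeta, 12–5.
Delta vs Eta: Delta wins 17–0.
Delta–Tau: Delta 12–5.
Delta–Zeta: Delta 13–4.
Eta vs Tau: Tau, 17–0.
Eta vs Zeta: Zeta wins 12–5.
Tau–Zeta: Zeta 12–5.
Each book drops at least one matchup (Sigma loses to Zeta; Delta loses to Sigma; Eta loses to Sigma; Tau loses to Sigma; Zeta loses to Delta); the cycle Sigma → Delta → Zeta → Sigma rules out a Condorcet winner.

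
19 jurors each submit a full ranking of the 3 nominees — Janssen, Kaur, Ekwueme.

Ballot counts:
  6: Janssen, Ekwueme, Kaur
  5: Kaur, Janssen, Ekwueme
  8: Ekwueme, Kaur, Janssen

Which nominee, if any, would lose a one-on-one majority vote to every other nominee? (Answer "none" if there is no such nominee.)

none

Head-to-head results (19 jurors):
Janssen vs Kaur: 6 to 13, Kaur.
Janssen vs Ekwueme: 6+5 = 11 for Janssen, 8 for Ekwueme — Janssen by 11–8.
Kaur vs Ekwueme: Kaur preferred on 5 ballots; Ekwueme wins 14–5.
Each nominee has at least one pairwise win (Janssen beats Ekwueme; Kaur beats Janssen; Ekwueme beats Kaur) — no Condorcet loser.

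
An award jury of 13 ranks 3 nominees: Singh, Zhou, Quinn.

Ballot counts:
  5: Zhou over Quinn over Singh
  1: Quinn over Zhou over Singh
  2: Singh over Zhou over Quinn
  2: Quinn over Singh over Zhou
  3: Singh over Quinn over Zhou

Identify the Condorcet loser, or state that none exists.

none

Head-to-head results (13 jurors):
Singh vs Zhou: 2+2+3 = 7 for Singh, 6 for Zhou — Singh by 7–6.
Singh vs Quinn: 5 to 8, Quinn.
Zhou vs Quinn: Zhou, 7–6.
Each nominee has at least one pairwise win (Singh beats Zhou; Zhou beats Quinn; Quinn beats Singh) — no Condorcet loser.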